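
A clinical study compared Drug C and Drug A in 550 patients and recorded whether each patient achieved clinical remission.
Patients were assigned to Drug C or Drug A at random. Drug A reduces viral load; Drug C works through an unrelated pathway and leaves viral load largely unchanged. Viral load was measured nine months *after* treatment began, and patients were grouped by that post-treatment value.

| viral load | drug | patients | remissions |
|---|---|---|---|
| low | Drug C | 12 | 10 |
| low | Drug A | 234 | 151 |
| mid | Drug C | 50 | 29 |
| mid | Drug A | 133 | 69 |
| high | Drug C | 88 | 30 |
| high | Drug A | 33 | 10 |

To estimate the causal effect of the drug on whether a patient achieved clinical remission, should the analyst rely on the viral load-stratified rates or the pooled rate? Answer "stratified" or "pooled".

Viral load is downstream of the drug. One should not condition on a consequence of treatment, so the overall rates are the right comparison.
Pooled: Drug C 46.0% vs Drug A 57.5%; Drug A is higher overall.

pooled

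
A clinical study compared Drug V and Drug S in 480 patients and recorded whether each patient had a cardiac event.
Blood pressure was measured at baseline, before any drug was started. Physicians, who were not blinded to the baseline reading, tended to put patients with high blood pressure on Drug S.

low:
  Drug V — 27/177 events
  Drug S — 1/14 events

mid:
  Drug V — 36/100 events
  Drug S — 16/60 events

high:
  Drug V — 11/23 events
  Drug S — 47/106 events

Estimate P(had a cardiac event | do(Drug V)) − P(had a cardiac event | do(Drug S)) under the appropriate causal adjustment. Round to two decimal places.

Nothing the drug does changes blood pressure; the imbalance is an allocation artefact. With blood pressure also predicting the outcome, the pooled figure is confounded, and the within-stratum comparison is the causal one.
Adjusting over the population distribution of blood pressure: 0.398·(0.153−0.071) + 0.333·(0.360−0.267) + 0.269·(0.478−0.443) = +0.073.

+0.07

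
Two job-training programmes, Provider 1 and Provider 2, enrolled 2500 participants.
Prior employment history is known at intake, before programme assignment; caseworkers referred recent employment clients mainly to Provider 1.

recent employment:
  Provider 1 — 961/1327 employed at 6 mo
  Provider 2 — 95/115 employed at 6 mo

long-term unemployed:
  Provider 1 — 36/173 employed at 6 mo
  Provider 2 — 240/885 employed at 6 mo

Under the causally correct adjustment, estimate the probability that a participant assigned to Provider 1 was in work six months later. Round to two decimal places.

The prior employment history-specific comparison favours Provider 2 throughout, but the pooled figures favour Provider 1. The question is whether to condition on prior employment history.
Prior employment history differs across programmes for reasons unrelated to any effect of the programme itself, and it separately predicts the outcome — a classic confounder. We must compare within prior employment history levels.
Standardising Provider 1 to the population prior employment history mix: 0.577·961/1327 + 0.423·36/173 = 0.506.

0.51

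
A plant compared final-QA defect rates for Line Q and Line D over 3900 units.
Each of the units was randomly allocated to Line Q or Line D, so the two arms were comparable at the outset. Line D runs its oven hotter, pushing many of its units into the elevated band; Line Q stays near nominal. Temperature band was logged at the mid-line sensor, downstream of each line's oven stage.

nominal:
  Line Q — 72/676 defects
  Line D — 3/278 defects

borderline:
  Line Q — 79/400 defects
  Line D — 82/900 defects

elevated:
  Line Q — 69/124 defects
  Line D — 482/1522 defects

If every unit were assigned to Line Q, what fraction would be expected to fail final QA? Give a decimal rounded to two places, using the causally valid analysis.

Because the line influences in-process temperature band, in-process temperature band is a post-treatment mediator, not a confounder. Stratifying on it would bias the estimate; the causal effect is the crude pooled difference.
So P(outcome | do(Line Q)) is just the pooled rate for Line Q: 220/1200 = 0.183.

0.18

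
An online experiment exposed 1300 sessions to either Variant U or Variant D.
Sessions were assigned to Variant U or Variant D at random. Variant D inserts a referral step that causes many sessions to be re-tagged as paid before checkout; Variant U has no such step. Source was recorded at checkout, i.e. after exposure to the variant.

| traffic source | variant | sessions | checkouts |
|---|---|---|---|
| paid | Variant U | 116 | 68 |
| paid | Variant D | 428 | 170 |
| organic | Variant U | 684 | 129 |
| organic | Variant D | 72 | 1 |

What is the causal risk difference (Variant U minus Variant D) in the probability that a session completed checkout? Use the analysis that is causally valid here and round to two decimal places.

-0.10

Within every traffic source level Variant U has the higher rate, yet pooled Variant D does — Simpson's reversal.
The distribution of traffic source is itself part of what the variant does — it is an intermediate outcome. Holding it fixed would remove that part of the effect; the total effect is the pooled difference.
The causal difference is the pooled difference: 0.246 − 0.342 = -0.096.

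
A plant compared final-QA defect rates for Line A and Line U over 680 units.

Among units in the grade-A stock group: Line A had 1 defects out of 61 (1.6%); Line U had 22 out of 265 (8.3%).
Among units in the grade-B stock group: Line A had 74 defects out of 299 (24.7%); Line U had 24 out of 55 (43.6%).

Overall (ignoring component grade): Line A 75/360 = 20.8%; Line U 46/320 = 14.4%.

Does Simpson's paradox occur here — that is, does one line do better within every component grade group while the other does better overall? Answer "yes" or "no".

yes

Within each component grade level (grade-A stock 1.6% vs 8.3%; grade-B stock 24.7% vs 43.6%), Line A has the lower rate every time. Pooled: 20.8% vs 14.4% — Line U has the lower rate overall. The two comparisons disagree.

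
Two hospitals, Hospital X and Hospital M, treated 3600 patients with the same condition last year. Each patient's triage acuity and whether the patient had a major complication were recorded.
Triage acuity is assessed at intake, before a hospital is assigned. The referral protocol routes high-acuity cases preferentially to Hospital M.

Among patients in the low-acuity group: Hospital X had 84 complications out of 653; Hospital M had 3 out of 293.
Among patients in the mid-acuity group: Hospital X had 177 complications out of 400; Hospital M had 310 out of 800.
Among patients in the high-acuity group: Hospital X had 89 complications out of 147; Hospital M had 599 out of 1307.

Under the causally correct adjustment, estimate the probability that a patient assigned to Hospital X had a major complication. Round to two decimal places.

Hospital M is lower inside every triage acuity stratum but Hospital X is lower in aggregate. Whether to stratify depends on how triage acuity relates to the hospital.
Triage acuity is set before the hospital has any effect — it is not caused by the hospital — and it independently drives the outcome. That makes it a confounder, so the causal comparison is within triage acuity levels.
Standardising Hospital X to the population triage acuity mix: 0.263·84/653 + 0.333·177/400 + 0.404·89/147 = 0.426.

0.43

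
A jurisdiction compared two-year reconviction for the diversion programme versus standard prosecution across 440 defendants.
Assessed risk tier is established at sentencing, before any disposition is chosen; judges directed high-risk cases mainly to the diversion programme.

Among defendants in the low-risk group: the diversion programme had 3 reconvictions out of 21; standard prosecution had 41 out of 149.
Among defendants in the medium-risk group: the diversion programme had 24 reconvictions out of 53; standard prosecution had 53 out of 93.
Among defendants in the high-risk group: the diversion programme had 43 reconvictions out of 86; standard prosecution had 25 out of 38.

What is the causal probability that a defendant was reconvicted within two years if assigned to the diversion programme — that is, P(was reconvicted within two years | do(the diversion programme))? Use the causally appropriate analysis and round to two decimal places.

0.35

Assessed risk tier is set before the disposition has any effect — it is not caused by the disposition — and it independently drives the outcome. That makes it a confounder, so the causal comparison is within assessed risk tier levels.
Standardising the diversion programme to the population assessed risk tier mix: 0.386·3/21 + 0.332·24/53 + 0.282·43/86 = 0.346.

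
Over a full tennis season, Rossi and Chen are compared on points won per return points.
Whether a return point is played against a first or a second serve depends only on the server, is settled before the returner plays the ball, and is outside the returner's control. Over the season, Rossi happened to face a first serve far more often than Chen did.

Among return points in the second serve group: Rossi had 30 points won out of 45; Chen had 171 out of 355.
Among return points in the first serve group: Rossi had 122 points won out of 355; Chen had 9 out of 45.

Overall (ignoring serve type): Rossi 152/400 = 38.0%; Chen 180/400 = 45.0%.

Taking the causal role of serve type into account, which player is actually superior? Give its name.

Rossi is higher inside every serve type stratum but Chen is higher in aggregate. Whether to stratify depends on how serve type relates to the player.
Serve type differs across players for reasons unrelated to any effect of the player itself, and it separately predicts the outcome — a classic confounder. We must compare within serve type levels.
Within each level — second serve: 66.7% vs 48.2%; first serve: 34.4% vs 20.0% — Rossi is higher every time.

Rossi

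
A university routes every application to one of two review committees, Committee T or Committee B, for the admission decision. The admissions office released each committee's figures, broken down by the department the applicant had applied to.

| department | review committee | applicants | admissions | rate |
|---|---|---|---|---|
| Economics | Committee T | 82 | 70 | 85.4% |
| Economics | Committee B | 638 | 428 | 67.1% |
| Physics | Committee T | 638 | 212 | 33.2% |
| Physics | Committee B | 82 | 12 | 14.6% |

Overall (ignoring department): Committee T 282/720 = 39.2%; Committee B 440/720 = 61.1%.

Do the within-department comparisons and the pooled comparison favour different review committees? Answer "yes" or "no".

Within each department level (Economics 85.4% vs 67.1%; Physics 33.2% vs 14.6%), Committee T has the higher rate every time. Pooled: 39.2% vs 61.1% — Committee B has the higher rate overall. The two comparisons disagree.

yes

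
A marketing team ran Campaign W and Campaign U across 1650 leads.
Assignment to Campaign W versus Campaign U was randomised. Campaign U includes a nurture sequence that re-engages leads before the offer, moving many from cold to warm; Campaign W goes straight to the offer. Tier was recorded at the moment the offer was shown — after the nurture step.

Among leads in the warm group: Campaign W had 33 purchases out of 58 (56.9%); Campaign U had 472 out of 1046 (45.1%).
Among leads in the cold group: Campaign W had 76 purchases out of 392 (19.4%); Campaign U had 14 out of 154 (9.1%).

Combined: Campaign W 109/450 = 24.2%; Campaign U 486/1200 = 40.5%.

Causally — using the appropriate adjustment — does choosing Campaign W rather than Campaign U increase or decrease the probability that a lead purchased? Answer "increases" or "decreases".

The engagement tier-specific comparison favours Campaign W throughout, but the pooled figures favour Campaign U. The question is whether to condition on engagement tier.
Engagement tier is downstream of the campaign. One should not condition on a consequence of treatment, so the overall rates are the right comparison.
Pooled: Campaign W 24.2% vs Campaign U 40.5%; Campaign U is higher overall.

decreases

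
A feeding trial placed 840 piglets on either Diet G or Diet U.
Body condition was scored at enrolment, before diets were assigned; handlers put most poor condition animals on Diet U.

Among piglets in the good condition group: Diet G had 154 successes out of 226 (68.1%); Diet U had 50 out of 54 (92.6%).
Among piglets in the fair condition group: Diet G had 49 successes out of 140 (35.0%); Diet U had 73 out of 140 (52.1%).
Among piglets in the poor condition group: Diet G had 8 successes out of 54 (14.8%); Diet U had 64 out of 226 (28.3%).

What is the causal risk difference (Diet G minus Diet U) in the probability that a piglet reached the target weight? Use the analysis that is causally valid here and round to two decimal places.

-0.18

The imbalance in starting body condition arose from how piglets were allocated, not from anything the diet did; and starting body condition independently affects the outcome. The pooled gap is confounded — condition on starting body condition.
Adjusting over the population distribution of starting body condition: 0.333·(0.681−0.926) + 0.333·(0.350−0.521) + 0.333·(0.148−0.283) = -0.184.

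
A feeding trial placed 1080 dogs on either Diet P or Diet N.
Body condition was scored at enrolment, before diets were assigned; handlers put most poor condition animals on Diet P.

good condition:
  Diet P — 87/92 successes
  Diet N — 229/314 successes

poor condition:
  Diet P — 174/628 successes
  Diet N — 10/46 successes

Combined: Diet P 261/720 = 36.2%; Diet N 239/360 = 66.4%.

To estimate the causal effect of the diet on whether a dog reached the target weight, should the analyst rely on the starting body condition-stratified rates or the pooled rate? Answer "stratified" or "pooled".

Nothing the diet does changes starting body condition; the imbalance is an allocation artefact. With starting body condition also predicting the outcome, the pooled figure is confounded, and the within-stratum comparison is the causal one.
Within each level — good condition: 94.6% vs 72.9%; poor condition: 27.7% vs 21.7% — Diet P is higher every time.

stratified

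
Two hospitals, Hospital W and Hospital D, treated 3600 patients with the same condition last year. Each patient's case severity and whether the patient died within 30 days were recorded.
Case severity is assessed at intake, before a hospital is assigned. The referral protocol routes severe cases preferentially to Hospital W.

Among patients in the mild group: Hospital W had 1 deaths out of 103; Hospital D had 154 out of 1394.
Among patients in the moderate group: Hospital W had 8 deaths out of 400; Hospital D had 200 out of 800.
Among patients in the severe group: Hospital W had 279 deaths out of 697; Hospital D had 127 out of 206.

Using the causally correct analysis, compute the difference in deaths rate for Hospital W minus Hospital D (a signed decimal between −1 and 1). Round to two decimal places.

-0.17

The case severity-specific comparison favours Hospital W throughout, but the pooled figures favour Hospital D. The question is whether to condition on case severity.
Since case severity is a pre-existing factor (not a product of the hospital) and it affects the outcome on its own, it is a confounder. The stratified rates, not the pooled rate, identify the causal effect.
Adjusting over the population distribution of case severity: 0.416·(0.010−0.110) + 0.333·(0.020−0.250) + 0.251·(0.400−0.617) = -0.173.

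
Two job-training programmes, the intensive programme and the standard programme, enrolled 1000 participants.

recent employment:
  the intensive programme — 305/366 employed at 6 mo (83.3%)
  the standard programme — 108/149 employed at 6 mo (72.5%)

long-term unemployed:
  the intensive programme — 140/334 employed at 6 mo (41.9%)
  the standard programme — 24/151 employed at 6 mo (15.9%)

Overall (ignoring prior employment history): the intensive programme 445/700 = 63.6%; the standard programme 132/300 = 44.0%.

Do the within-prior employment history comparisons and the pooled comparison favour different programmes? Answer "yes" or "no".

Within each prior employment history level (recent employment 83.3% vs 72.5%; long-term unemployed 41.9% vs 15.9%), the intensive programme has the higher rate every time. Pooled: 63.6% vs 44.0% — the intensive programme has the higher rate overall. They agree.

no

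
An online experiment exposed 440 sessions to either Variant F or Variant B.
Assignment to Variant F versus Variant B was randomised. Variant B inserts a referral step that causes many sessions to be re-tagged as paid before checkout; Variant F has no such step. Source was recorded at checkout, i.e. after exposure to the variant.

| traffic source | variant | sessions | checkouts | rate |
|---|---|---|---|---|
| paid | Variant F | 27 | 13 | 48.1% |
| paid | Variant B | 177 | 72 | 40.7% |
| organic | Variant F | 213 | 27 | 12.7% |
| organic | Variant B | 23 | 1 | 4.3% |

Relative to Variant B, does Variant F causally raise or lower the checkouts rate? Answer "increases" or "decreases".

decreases

Stratifying would compare variants among sessions the variants themselves sorted into traffic source groups — a form of selection on an intermediate. The unconditioned pooled rates give the total causal effect.
Pooled: Variant F 16.7% vs Variant B 36.5%; Variant B is higher overall.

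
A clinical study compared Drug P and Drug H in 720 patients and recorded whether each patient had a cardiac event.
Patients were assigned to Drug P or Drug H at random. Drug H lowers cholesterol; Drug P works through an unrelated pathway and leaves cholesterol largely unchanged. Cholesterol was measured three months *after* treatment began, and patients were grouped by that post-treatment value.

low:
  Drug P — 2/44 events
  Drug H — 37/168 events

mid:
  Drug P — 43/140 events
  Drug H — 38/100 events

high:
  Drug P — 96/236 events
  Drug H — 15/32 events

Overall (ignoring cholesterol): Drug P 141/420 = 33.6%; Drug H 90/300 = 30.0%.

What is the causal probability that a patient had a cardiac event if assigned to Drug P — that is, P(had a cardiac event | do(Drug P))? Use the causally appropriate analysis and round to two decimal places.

0.34

The stratified and pooled comparisons disagree (Drug P wins within each cholesterol; Drug H wins overall), so the answer turns on the causal role of cholesterol.
Cholesterol lies on the pathway drug → cholesterol → outcome, so adjusting for it blocks the indirect effect. For the total causal effect of drug, use the unadjusted pooled rates.
So P(outcome | do(Drug P)) is just the pooled rate for Drug P: 141/420 = 0.336.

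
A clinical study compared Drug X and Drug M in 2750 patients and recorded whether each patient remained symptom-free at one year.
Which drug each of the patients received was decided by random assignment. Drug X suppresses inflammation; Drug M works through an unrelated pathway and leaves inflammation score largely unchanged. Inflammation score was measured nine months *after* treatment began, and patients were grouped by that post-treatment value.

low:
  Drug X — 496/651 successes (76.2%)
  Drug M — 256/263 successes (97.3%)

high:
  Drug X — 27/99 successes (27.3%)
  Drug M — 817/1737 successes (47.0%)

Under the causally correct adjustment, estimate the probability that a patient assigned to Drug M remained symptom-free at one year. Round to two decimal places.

0.54

The stratified and pooled comparisons disagree (Drug M wins within each inflammation score; Drug X wins overall), so the answer turns on the causal role of inflammation score.
Inflammation score here is a post-treatment variable shaped by the drug; conditioning on it would introduce bias rather than remove it. The overall comparison is the causal one.
So P(outcome | do(Drug M)) is just the pooled rate for Drug M: 1073/2000 = 0.536.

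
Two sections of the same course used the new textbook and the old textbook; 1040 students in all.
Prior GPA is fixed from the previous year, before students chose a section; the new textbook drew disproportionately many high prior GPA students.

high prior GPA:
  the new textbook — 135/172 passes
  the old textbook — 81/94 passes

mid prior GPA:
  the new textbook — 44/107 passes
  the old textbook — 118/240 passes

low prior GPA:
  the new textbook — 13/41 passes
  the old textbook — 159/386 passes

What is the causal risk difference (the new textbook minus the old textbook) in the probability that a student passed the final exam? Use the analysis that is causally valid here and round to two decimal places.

-0.09

The prior GPA band-specific comparison favours the old textbook throughout, but the pooled figures favour the new textbook. The question is whether to condition on prior GPA band.
Prior GPA band is set before the teaching method has any effect — it is not caused by the teaching method — and it independently drives the outcome. That makes it a confounder, so the causal comparison is within prior GPA band levels.
Adjusting over the population distribution of prior GPA band: 0.256·(0.785−0.862) + 0.334·(0.411−0.492) + 0.411·(0.317−0.412) = -0.085.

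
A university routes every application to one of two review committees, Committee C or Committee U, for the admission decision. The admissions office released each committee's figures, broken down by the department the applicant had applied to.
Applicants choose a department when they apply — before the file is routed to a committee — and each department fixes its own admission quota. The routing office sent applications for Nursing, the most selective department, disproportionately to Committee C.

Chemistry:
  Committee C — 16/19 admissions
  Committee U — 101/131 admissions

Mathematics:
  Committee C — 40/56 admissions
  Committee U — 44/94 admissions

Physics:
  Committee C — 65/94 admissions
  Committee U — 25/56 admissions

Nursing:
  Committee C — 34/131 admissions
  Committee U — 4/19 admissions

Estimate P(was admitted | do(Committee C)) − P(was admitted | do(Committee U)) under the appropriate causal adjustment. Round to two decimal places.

Committee C is higher inside every department stratum but Committee U is higher in aggregate. Whether to stratify depends on how department relates to the review committee.
Since department is a pre-existing factor (not a product of the review committee) and it affects the outcome on its own, it is a confounder. The stratified rates, not the pooled rate, identify the causal effect.
Adjusting over the population distribution of department: 0.250·(0.842−0.771) + 0.250·(0.714−0.468) + 0.250·(0.691−0.446) + 0.250·(0.260−0.211) = +0.153.

+0.15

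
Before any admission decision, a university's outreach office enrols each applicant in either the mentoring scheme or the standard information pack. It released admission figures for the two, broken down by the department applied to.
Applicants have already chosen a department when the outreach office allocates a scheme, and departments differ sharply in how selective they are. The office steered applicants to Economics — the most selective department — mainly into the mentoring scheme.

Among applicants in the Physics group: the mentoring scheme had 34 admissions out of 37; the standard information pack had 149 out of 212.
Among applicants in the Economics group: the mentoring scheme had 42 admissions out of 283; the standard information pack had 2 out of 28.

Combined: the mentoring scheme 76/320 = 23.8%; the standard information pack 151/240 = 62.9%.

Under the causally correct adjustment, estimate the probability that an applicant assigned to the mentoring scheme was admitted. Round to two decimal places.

The stratified and pooled comparisons disagree (the mentoring scheme wins within each department; the standard information pack wins overall), so the answer turns on the causal role of department.
Since department is a pre-existing factor (not a product of the outreach scheme) and it affects the outcome on its own, it is a confounder. The stratified rates, not the pooled rate, identify the causal effect.
Standardising the mentoring scheme to the population department mix: 0.445·34/37 + 0.555·42/283 = 0.491.

0.49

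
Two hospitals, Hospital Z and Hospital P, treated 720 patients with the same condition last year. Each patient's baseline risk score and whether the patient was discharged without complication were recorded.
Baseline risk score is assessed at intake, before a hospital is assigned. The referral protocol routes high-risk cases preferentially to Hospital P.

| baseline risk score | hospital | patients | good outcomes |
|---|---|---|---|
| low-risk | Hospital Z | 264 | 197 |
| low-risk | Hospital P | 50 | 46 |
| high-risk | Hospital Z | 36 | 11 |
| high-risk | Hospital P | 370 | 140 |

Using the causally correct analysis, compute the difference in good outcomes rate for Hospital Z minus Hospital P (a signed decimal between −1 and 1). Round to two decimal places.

-0.12

Baseline risk score differs across hospitals for reasons unrelated to any effect of the hospital itself, and it separately predicts the outcome — a classic confounder. We must compare within baseline risk score levels.
Adjusting over the population distribution of baseline risk score: 0.436·(0.746−0.920) + 0.564·(0.306−0.378) = -0.117.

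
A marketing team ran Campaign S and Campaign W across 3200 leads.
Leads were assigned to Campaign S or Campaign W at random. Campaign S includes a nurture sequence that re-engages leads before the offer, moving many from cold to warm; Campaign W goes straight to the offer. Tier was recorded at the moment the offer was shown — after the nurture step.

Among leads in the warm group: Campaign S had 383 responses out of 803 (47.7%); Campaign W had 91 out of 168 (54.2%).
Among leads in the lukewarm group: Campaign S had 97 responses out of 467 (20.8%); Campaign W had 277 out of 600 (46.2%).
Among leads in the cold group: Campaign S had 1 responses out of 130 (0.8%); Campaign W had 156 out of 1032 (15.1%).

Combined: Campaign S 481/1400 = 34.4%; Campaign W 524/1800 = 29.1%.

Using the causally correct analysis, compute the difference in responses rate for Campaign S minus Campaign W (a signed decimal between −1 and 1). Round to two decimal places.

Campaign W is higher inside every engagement tier stratum but Campaign S is higher in aggregate. Whether to stratify depends on how engagement tier relates to the campaign.
Engagement tier lies on the pathway campaign → engagement tier → outcome, so adjusting for it blocks the indirect effect. For the total causal effect of campaign, use the unadjusted pooled rates.
The causal difference is the pooled difference: 0.344 − 0.291 = +0.052.

+0.05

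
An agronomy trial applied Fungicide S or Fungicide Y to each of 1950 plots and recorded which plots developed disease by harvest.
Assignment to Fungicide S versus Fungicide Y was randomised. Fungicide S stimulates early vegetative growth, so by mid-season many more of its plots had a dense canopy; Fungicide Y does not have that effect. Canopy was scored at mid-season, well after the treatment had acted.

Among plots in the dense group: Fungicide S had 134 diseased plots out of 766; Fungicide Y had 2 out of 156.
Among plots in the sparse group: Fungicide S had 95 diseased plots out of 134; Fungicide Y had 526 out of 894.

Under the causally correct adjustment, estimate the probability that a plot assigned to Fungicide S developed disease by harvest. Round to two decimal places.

Because the fungicide influences mid-season canopy, mid-season canopy is a post-treatment mediator, not a confounder. Stratifying on it would bias the estimate; the causal effect is the crude pooled difference.
So P(outcome | do(Fungicide S)) is just the pooled rate for Fungicide S: 229/900 = 0.254.

0.25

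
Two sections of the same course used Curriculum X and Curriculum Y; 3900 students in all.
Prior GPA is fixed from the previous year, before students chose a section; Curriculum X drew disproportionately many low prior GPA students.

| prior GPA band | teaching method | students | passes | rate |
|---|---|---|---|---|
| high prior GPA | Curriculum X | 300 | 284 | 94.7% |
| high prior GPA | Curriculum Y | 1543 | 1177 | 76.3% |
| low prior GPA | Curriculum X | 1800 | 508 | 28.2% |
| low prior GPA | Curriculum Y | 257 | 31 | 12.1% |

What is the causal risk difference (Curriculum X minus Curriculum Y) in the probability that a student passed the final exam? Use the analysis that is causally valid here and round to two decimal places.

Prior GPA band satisfies the back-door criterion: it is not a descendant of the teaching method, and it blocks the spurious path from teaching method to outcome. Adjusting for it (i.e., using the within-prior GPA band rates) gives the causal effect.
Adjusting over the population distribution of prior GPA band: 0.473·(0.947−0.763) + 0.527·(0.282−0.121) = +0.172.

+0.17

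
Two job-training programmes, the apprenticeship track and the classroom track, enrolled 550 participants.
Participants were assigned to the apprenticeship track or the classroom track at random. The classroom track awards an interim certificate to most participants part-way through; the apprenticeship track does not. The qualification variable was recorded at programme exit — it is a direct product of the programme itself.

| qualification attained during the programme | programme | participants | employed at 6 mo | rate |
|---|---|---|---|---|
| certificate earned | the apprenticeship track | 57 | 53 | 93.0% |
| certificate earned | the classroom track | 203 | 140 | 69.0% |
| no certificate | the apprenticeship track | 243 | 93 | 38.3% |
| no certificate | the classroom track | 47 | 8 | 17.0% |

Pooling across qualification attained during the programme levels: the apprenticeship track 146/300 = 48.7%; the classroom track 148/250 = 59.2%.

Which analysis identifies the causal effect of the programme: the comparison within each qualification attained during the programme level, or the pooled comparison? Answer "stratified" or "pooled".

pooled

Because the programme influences qualification attained during the programme, qualification attained during the programme is a post-treatment mediator, not a confounder. Stratifying on it would bias the estimate; the causal effect is the crude pooled difference.
Pooled: the apprenticeship track 48.7% vs the classroom track 59.2%; the classroom track is higher overall.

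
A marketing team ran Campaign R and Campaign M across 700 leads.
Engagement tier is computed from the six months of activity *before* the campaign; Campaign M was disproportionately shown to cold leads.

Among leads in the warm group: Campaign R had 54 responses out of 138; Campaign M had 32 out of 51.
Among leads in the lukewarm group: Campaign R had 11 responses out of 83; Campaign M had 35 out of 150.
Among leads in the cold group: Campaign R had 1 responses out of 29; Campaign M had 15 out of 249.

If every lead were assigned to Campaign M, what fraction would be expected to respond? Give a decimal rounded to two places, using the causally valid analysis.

The stratified and pooled comparisons disagree (Campaign M wins within each engagement tier; Campaign R wins overall), so the answer turns on the causal role of engagement tier.
Engagement tier differs across campaigns for reasons unrelated to any effect of the campaign itself, and it separately predicts the outcome — a classic confounder. We must compare within engagement tier levels.
Standardising Campaign M to the population engagement tier mix: 0.270·32/51 + 0.333·35/150 + 0.397·15/249 = 0.271.

0.27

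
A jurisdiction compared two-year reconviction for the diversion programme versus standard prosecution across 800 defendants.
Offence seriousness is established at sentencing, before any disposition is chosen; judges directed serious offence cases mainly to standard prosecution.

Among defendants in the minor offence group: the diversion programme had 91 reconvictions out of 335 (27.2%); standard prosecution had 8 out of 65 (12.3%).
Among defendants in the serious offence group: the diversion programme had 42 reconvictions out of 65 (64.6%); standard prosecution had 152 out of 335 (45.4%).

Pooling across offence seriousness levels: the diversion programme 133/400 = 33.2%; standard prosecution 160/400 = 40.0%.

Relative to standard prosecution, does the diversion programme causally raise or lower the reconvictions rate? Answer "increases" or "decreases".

Within every offence seriousness level standard prosecution has the lower rate, yet pooled the diversion programme does — Simpson's reversal.
Nothing the disposition does changes offence seriousness; the imbalance is an allocation artefact. With offence seriousness also predicting the outcome, the pooled figure is confounded, and the within-stratum comparison is the causal one.
Within each level — minor offence: 27.2% vs 12.3%; serious offence: 64.6% vs 45.4% — standard prosecution is lower every time.

increases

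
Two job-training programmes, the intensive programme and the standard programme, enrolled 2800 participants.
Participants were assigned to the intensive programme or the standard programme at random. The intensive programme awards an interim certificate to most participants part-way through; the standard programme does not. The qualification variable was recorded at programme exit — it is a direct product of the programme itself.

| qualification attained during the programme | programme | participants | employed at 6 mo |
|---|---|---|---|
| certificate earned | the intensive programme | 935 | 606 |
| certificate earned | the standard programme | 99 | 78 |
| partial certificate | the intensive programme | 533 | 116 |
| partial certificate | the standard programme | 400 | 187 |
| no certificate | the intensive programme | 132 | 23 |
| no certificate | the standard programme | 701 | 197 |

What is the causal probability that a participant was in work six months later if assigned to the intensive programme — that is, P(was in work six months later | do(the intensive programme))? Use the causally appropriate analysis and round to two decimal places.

0.47

Qualification attained during the programme is recorded after the programme and is itself shifted by it — it sits on the causal path from programme to outcome. Conditioning on a mediator would strip out part of the effect we want; the pooled comparison gives the total causal effect.
So P(outcome | do(the intensive programme)) is just the pooled rate for the intensive programme: 745/1600 = 0.466.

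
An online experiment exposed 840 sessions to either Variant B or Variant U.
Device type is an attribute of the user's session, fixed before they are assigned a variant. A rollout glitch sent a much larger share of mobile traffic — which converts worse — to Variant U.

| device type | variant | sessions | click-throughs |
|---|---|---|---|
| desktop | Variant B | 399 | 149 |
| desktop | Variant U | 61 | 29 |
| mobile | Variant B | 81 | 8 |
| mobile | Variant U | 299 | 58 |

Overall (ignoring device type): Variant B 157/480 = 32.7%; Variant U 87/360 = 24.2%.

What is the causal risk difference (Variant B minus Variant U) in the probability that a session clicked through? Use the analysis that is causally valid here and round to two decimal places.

Nothing the variant does changes device type; the imbalance is an allocation artefact. With device type also predicting the outcome, the pooled figure is confounded, and the within-stratum comparison is the causal one.
Adjusting over the population distribution of device type: 0.548·(0.373−0.475) + 0.452·(0.099−0.194) = -0.099.

-0.10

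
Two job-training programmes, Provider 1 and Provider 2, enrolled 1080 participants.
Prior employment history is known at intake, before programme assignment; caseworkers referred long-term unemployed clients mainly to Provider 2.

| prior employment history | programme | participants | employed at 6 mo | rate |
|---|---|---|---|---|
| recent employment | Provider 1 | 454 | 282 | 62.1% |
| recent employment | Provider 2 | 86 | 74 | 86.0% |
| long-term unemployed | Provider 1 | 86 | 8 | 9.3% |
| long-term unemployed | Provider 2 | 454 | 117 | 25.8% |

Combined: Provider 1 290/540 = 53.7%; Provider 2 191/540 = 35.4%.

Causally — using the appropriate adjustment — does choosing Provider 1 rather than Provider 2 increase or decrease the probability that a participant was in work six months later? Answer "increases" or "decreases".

The prior employment history-specific comparison favours Provider 2 throughout, but the pooled figures favour Provider 1. The question is whether to condition on prior employment history.
Prior employment history differs across programmes for reasons unrelated to any effect of the programme itself, and it separately predicts the outcome — a classic confounder. We must compare within prior employment history levels.
Within each level — recent employment: 62.1% vs 86.0%; long-term unemployed: 9.3% vs 25.8% — Provider 2 is higher every time.

decreases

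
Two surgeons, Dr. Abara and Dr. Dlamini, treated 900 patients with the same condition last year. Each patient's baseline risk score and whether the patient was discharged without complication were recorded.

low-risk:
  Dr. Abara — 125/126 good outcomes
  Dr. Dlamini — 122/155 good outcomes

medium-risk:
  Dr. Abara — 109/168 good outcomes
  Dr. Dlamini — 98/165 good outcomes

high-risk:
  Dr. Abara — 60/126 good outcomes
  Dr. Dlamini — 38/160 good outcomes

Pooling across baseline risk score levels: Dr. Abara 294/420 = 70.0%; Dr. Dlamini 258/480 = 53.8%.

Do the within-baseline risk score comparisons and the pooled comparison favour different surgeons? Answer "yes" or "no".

no

Within each baseline risk score level (low-risk 99.2% vs 78.7%; medium-risk 64.9% vs 59.4%; high-risk 47.6% vs 23.8%), Dr. Abara has the higher rate every time. Pooled: 70.0% vs 53.8% — Dr. Abara has the higher rate overall. They agree.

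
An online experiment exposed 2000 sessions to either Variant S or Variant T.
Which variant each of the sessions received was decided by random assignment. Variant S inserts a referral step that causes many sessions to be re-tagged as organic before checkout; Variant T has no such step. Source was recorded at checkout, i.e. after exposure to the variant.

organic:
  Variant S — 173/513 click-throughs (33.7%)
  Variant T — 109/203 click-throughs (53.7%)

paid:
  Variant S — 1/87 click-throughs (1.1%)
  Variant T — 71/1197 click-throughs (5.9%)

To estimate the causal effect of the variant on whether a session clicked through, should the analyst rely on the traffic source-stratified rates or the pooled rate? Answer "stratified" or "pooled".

The distribution of traffic source is itself part of what the variant does — it is an intermediate outcome. Holding it fixed would remove that part of the effect; the total effect is the pooled difference.
Pooled: Variant S 29.0% vs Variant T 12.9%; Variant S is higher overall.

pooled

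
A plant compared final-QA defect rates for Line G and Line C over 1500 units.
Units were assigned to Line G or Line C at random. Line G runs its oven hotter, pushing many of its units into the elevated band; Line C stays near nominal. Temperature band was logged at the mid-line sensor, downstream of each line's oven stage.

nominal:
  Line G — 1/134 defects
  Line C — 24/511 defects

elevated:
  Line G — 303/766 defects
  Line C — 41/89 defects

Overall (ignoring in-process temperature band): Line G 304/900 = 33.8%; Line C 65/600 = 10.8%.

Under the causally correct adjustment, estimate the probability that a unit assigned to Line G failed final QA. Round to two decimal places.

The distribution of in-process temperature band is itself part of what the line does — it is an intermediate outcome. Holding it fixed would remove that part of the effect; the total effect is the pooled difference.
So P(outcome | do(Line G)) is just the pooled rate for Line G: 304/900 = 0.338.

0.34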